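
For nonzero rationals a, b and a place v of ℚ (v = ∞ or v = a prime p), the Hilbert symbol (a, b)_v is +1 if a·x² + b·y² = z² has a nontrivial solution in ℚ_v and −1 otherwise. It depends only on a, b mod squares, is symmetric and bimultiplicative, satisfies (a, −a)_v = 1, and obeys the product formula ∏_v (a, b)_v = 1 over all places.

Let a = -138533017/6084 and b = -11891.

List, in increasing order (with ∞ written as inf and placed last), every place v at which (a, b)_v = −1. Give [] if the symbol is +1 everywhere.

Mod squares: a ≡ -217, b ≡ -11891. Check v ∈ {∞, 2, 3, 7, 11, 13, 17, 23, 31, 47}.
v=17: a=17^2·(≡2), b=17^0·(≡9) mod 17; (2|17)=+1, (9|17)=+1; (−1)^{2·0·8}·(+1)^0·(+1)^2 = +1.
v=2: v_2(a)=-2, v_2(b)=0; units ≡ 7, 5 (mod 8); ε·ε+αω+βω = 1·0+-2·1+0·0 ≡ 0  ⇒  (a,b)_2 = +1.
v=11: a=11^0·(≡4), b=11^1·(≡8) mod 11; (4|11)=+1, (8|11)=-1; (−1)^{0·1·5}·(+1)^1·(-1)^0 = +1.
v=13: a=13^-2·(≡4), b=13^0·(≡4) mod 13; (4|13)=+1, (4|13)=+1; (−1)^{-2·0·6}·(+1)^0·(+1)^-2 = +1.
v=47: a=47^2·(≡6), b=47^1·(≡29) mod 47; (6|47)=+1, (29|47)=-1; (−1)^{2·1·23}·(+1)^1·(-1)^2 = +1.
v=23: a=23^0·(≡16), b=23^1·(≡12) mod 23; (16|23)=+1, (12|23)=+1; (−1)^{0·1·11}·(+1)^1·(+1)^0 = +1.
v=3: a=3^-2·(≡2), b=3^0·(≡1) mod 3; (2|3)=-1, (1|3)=+1; (−1)^{-2·0·1}·(-1)^0·(+1)^-2 = +1.
v=7: a=7^1·(≡4), b=7^0·(≡2) mod 7; (4|7)=+1, (2|7)=+1; (−1)^{1·0·3}·(+1)^0·(+1)^1 = +1.
v=31: a=31^1·(≡23), b=31^0·(≡13) mod 31; (23|31)=-1, (13|31)=-1; (−1)^{1·0·15}·(-1)^0·(-1)^1 = -1.
v=∞: -217 < 0 and -11891 < 0  ⇒  (a,b)_∞ = -1.
(-217, -11891 / ℚ) ramifies at {31, ∞}: a division algebra.

[31, inf]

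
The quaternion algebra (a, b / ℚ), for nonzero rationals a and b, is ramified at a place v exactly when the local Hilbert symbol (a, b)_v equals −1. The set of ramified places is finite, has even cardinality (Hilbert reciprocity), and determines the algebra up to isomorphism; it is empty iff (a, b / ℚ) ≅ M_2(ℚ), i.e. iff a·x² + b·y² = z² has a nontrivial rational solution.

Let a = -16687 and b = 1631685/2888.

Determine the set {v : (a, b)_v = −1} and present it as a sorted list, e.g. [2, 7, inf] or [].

(a, b) ≡ (-16687, 26970) mod (ℚ^×)²; places V = {2, 3, 5, 11, 19, 29, 31, 37, 41, ∞}.
(a,b)_31: α=0, u≡22; β=1, v≡18 (mod 31); (22|31)=-1, (18|31)=+1; sign (−1)^0·-1^1·+1^0 = -1.
(a,b)_41: α=1, u≡3; β=0, v≡5 (mod 41); (3|41)=-1, (5|41)=+1; sign (−1)^0·-1^0·+1^1 = +1.
(a,b)_2: α=0, β=-3; u≡1, v≡5 (mod 8); ε(u)ε(v)=0·0, αω(v)=0·1, βω(u)=-3·0; sum ≡ 0  ⇒  +1.
(a,b)_3: α=0, u≡2; β=1, v≡2 (mod 3); (2|3)=-1, (2|3)=-1; sign (−1)^0·-1^1·-1^0 = -1.
(a,b)_5: α=0, u≡3; β=1, v≡4 (mod 5); (3|5)=-1, (4|5)=+1; sign (−1)^0·-1^1·+1^0 = -1.
(a,b)_19: α=0, u≡14; β=-2, v≡17 (mod 19); (14|19)=-1, (17|19)=+1; sign (−1)^0·-1^-2·+1^0 = +1.
(a,b)_11: α=1, u≡1; β=2, v≡9 (mod 11); (1|11)=+1, (9|11)=+1; sign (−1)^0·+1^2·+1^1 = +1.
(a,b)_∞: sgn(-16687)=−, sgn(26970)=+, so +1.
(a,b)_29: α=0, u≡17; β=1, v≡2 (mod 29); (17|29)=-1, (2|29)=-1; sign (−1)^0·-1^1·-1^0 = -1.
(a,b)_37: α=1, u≡30; β=0, v≡11 (mod 37); (30|37)=+1, (11|37)=+1; sign (−1)^0·+1^0·+1^1 = +1.
Ram(-16687, 26970) = {3, 5, 29, 31}; no ℚ_3-point on the conic.

[3, 5, 29, 31]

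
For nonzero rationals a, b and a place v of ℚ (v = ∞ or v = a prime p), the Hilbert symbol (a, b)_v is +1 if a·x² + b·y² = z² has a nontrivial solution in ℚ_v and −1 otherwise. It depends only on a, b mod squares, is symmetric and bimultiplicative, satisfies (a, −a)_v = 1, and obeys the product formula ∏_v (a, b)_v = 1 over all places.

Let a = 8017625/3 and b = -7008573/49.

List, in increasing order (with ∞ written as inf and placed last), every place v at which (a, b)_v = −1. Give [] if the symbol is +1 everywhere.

[2, 3, 5, 13]

(a, b) ≡ (19635, -7293) mod (ℚ^×)²; places V = {2, 3, 5, 7, 11, 13, 17, 31, ∞}.
(a,b)_∞: sgn(19635)=+, sgn(-7293)=−, so +1.
(a,b)_13: α=0, u≡6; β=1, v≡8 (mod 13); (6|13)=-1, (8|13)=-1; sign (−1)^0·-1^1·-1^0 = -1.
(a,b)_2: α=0, β=0; u≡3, v≡3 (mod 8); ε(u)ε(v)=1·1, αω(v)=0·1, βω(u)=0·1; sum ≡ 1  ⇒  -1.
(a,b)_3: α=-1, u≡2; β=1, v≡2 (mod 3); (2|3)=-1, (2|3)=-1; sign (−1)^1·-1^1·-1^-1 = -1.
(a,b)_31: α=0, u≡11; β=2, v≡3 (mod 31); (11|31)=-1, (3|31)=-1; sign (−1)^0·-1^2·-1^0 = +1.
(a,b)_17: α=1, u≡15; β=1, v≡1 (mod 17); (15|17)=+1, (1|17)=+1; sign (−1)^0·+1^1·+1^1 = +1.
(a,b)_5: α=3, u≡2; β=0, v≡3 (mod 5); (2|5)=-1, (3|5)=-1; sign (−1)^0·-1^0·-1^3 = -1.
(a,b)_11: α=1, u≡5; β=1, v≡2 (mod 11); (5|11)=+1, (2|11)=-1; sign (−1)^1·+1^1·-1^1 = +1.
(a,b)_7: α=3, u≡3; β=-2, v≡2 (mod 7); (3|7)=-1, (2|7)=+1; sign (−1)^0·-1^-2·+1^3 = +1.
(19635, -7293 / ℚ) ramifies at {2, 3, 5, 13}: a division algebra.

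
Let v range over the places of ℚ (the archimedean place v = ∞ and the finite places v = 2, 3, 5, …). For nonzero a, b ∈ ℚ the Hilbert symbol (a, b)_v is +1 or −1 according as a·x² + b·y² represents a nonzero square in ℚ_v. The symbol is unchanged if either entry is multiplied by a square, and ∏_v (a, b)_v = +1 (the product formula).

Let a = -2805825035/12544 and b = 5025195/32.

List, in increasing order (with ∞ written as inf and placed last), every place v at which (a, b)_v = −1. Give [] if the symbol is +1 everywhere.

[2, 43]

(a, b) ≡ (-16602515, 22790) mod (ℚ^×)²; places V = {2, 3, 5, 7, 13, 31, 43, 47, 53, ∞}.
(a,b)_43: α=1, u≡41; β=1, v≡36 (mod 43); (41|43)=+1, (36|43)=+1; sign (−1)^1·+1^1·+1^1 = -1.
(a,b)_53: α=1, u≡49; β=1, v≡43 (mod 53); (49|53)=+1, (43|53)=+1; sign (−1)^0·+1^1·+1^1 = +1.
(a,b)_2: α=-8, β=-5; u≡5, v≡3 (mod 8); ε(u)ε(v)=0·1, αω(v)=-8·1, βω(u)=-5·1; sum ≡ 1  ⇒  -1.
(a,b)_3: α=0, u≡1; β=2, v≡2 (mod 3); (1|3)=+1, (2|3)=-1; sign (−1)^0·+1^2·-1^0 = +1.
(a,b)_31: α=1, u≡3; β=0, v≡2 (mod 31); (3|31)=-1, (2|31)=+1; sign (−1)^0·-1^0·+1^1 = +1.
(a,b)_7: α=-2, u≡2; β=2, v≡3 (mod 7); (2|7)=+1, (3|7)=-1; sign (−1)^0·+1^2·-1^-2 = +1.
(a,b)_47: α=1, u≡36; β=0, v≡3 (mod 47); (36|47)=+1, (3|47)=+1; sign (−1)^0·+1^0·+1^1 = +1.
(a,b)_∞: sgn(-16602515)=−, sgn(22790)=+, so +1.
(a,b)_5: α=1, u≡2; β=1, v≡2 (mod 5); (2|5)=-1, (2|5)=-1; sign (−1)^0·-1^1·-1^1 = +1.
(a,b)_13: α=2, u≡7; β=0, v≡1 (mod 13); (7|13)=-1, (1|13)=+1; sign (−1)^0·-1^0·+1^2 = +1.
|Ram(-16602515, 22790)| = 2, even; anisotropic at {2, 43}.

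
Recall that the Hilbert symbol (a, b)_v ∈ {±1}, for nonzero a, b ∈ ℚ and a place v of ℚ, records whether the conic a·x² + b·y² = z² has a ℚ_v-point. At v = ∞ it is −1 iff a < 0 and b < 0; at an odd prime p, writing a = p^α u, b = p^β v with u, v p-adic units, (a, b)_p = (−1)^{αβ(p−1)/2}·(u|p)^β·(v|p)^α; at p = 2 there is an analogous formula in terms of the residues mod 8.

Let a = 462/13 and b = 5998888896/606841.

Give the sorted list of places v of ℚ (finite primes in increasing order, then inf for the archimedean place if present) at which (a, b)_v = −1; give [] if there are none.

(a, b) ≡ (6006, 231) mod (ℚ^×)²; places V = {2, 3, 7, 11, 13, 19, 41, ∞}.
(a,b)_19: α=0, u≡18; β=-2, v≡18 (mod 19); (18|19)=-1, (18|19)=-1; sign (−1)^0·-1^-2·-1^0 = +1.
(a,b)_11: α=1, u≡10; β=1, v≡6 (mod 11); (10|11)=-1, (6|11)=-1; sign (−1)^1·-1^1·-1^1 = -1.
(a,b)_3: α=1, u≡1; β=1, v≡2 (mod 3); (1|3)=+1, (2|3)=-1; sign (−1)^1·+1^1·-1^1 = +1.
(a,b)_2: α=1, β=6; u≡3, v≡7 (mod 8); ε(u)ε(v)=1·1, αω(v)=1·0, βω(u)=6·1; sum ≡ 1  ⇒  -1.
(a,b)_41: α=0, u≡4; β=-2, v≡24 (mod 41); (4|41)=+1, (24|41)=-1; sign (−1)^0·+1^-2·-1^0 = +1.
(a,b)_∞: sgn(6006)=+, sgn(231)=+, so +1.
(a,b)_13: α=-1, u≡7; β=2, v≡1 (mod 13); (7|13)=-1, (1|13)=+1; sign (−1)^0·-1^2·+1^-1 = +1.
(a,b)_7: α=1, u≡4; β=5, v≡3 (mod 7); (4|7)=+1, (3|7)=-1; sign (−1)^1·+1^5·-1^1 = +1.
|Ram(6006, 231)| = 2, even; anisotropic at {2, 11}.

[2, 11]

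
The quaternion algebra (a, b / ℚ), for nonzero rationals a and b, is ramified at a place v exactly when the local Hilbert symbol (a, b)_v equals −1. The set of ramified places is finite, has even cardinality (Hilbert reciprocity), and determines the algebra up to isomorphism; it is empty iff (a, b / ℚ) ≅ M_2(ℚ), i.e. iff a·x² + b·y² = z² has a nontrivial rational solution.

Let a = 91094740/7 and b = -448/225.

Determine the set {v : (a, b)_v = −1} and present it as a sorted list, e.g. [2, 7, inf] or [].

(a, b) ≡ (441595, -7) mod (ℚ^×)²; places V = {2, 3, 5, 7, 11, 19, 31, 37, ∞}.
(a,b)_11: α=1, u≡8; β=0, v≡5 (mod 11); (8|11)=-1, (5|11)=+1; sign (−1)^0·-1^0·+1^1 = +1.
(a,b)_31: α=1, u≡16; β=0, v≡6 (mod 31); (16|31)=+1, (6|31)=-1; sign (−1)^0·+1^0·-1^1 = -1.
(a,b)_∞: sgn(441595)=+, sgn(-7)=−, so +1.
(a,b)_37: α=1, u≡11; β=0, v≡11 (mod 37); (11|37)=+1, (11|37)=+1; sign (−1)^0·+1^0·+1^1 = +1.
(a,b)_7: α=-1, u≡2; β=1, v≡6 (mod 7); (2|7)=+1, (6|7)=-1; sign (−1)^1·+1^1·-1^-1 = +1.
(a,b)_2: α=2, β=6; u≡3, v≡1 (mod 8); ε(u)ε(v)=1·0, αω(v)=2·0, βω(u)=6·1; sum ≡ 0  ⇒  +1.
(a,b)_5: α=1, u≡4; β=-2, v≡3 (mod 5); (4|5)=+1, (3|5)=-1; sign (−1)^0·+1^-2·-1^1 = -1.
(a,b)_19: α=2, u≡11; β=0, v≡10 (mod 19); (11|19)=+1, (10|19)=-1; sign (−1)^0·+1^0·-1^2 = +1.
(a,b)_3: α=0, u≡1; β=-2, v≡2 (mod 3); (1|3)=+1, (2|3)=-1; sign (−1)^0·+1^-2·-1^0 = +1.
(441595, -7 / ℚ) ramifies at {5, 31}: a division algebra.

[5, 31]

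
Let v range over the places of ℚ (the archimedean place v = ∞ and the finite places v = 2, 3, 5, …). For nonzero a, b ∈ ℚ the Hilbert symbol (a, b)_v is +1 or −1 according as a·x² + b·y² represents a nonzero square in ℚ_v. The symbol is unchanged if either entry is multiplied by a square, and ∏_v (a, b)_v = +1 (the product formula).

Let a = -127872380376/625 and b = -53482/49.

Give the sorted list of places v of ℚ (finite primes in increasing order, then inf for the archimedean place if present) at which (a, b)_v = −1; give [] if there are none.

[3, 17, 31, inf]

(a, b) ≡ (-72726, -442) mod (ℚ^×)²; places V = {2, 3, 5, 7, 11, 13, 17, 23, 31, ∞}.
(a,b)_5: α=-4, u≡4; β=0, v≡2 (mod 5); (4|5)=+1, (2|5)=-1; sign (−1)^0·+1^0·-1^-4 = +1.
(a,b)_31: α=1, u≡5; β=0, v≡22 (mod 31); (5|31)=+1, (22|31)=-1; sign (−1)^0·+1^0·-1^1 = -1.
(a,b)_13: α=2, u≡10; β=1, v≡2 (mod 13); (10|13)=+1, (2|13)=-1; sign (−1)^0·+1^1·-1^2 = +1.
(a,b)_11: α=0, u≡2; β=2, v≡4 (mod 11); (2|11)=-1, (4|11)=+1; sign (−1)^0·-1^2·+1^0 = +1.
(a,b)_2: α=3, β=1; u≡5, v≡3 (mod 8); ε(u)ε(v)=0·1, αω(v)=3·1, βω(u)=1·1; sum ≡ 0  ⇒  +1.
(a,b)_3: α=3, u≡1; β=0, v≡2 (mod 3); (1|3)=+1, (2|3)=-1; sign (−1)^0·+1^0·-1^3 = -1.
(a,b)_7: α=0, u≡4; β=-2, v≡5 (mod 7); (4|7)=+1, (5|7)=-1; sign (−1)^0·+1^-2·-1^0 = +1.
(a,b)_23: α=1, u≡8; β=0, v≡13 (mod 23); (8|23)=+1, (13|23)=+1; sign (−1)^0·+1^0·+1^1 = +1.
(a,b)_∞: sgn(-72726)=−, sgn(-442)=−, so -1.
(a,b)_17: α=3, u≡3; β=1, v≡9 (mod 17); (3|17)=-1, (9|17)=+1; sign (−1)^0·-1^1·+1^3 = -1.
(-72726, -442 / ℚ) ramifies at {3, 17, 31, ∞}: a division algebra.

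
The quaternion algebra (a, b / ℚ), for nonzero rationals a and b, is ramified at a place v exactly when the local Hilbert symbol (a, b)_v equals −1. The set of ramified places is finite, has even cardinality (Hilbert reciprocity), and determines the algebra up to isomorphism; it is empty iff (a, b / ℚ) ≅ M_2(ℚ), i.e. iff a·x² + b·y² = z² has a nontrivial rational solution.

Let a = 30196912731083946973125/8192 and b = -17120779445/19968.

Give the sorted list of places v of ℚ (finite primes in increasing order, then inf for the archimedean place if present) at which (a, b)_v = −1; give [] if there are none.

[3, 11, 19, 23]

(a, b) ≡ (506, -13123110) mod (ℚ^×)²; places V = {2, 3, 5, 7, 11, 13, 19, 23, 29, 37, ∞}.
(a,b)_3: α=6, u≡2; β=-1, v≡2 (mod 3); (2|3)=-1, (2|3)=-1; sign (−1)^0·-1^-1·-1^6 = -1.
(a,b)_2: α=-13, β=-9; u≡5, v≡5 (mod 8); ε(u)ε(v)=0·0, αω(v)=-13·1, βω(u)=-9·1; sum ≡ 0  ⇒  +1.
(a,b)_13: α=2, u≡1; β=-1, v≡5 (mod 13); (1|13)=+1, (5|13)=-1; sign (−1)^0·+1^-1·-1^2 = +1.
(a,b)_19: α=2, u≡3; β=1, v≡16 (mod 19); (3|19)=-1, (16|19)=+1; sign (−1)^0·-1^1·+1^2 = -1.
(a,b)_37: α=2, u≡21; β=0, v≡24 (mod 37); (21|37)=+1, (24|37)=-1; sign (−1)^0·+1^0·-1^2 = +1.
(a,b)_7: α=2, u≡2; β=1, v≡5 (mod 7); (2|7)=+1, (5|7)=-1; sign (−1)^0·+1^1·-1^2 = +1.
(a,b)_29: α=0, u≡25; β=2, v≡24 (mod 29); (25|29)=+1, (24|29)=+1; sign (−1)^0·+1^2·+1^0 = +1.
(a,b)_23: α=3, u≡7; β=1, v≡15 (mod 23); (7|23)=-1, (15|23)=-1; sign (−1)^1·-1^1·-1^3 = -1.
(a,b)_5: α=4, u≡1; β=1, v≡2 (mod 5); (1|5)=+1, (2|5)=-1; sign (−1)^0·+1^1·-1^4 = +1.
(a,b)_∞: sgn(506)=+, sgn(-13123110)=−, so +1.
(a,b)_11: α=3, u≡7; β=3, v≡10 (mod 11); (7|11)=-1, (10|11)=-1; sign (−1)^1·-1^3·-1^3 = -1.
|Ram(506, -13123110)| = 4, even; anisotropic at {3, 11, 19, 23}.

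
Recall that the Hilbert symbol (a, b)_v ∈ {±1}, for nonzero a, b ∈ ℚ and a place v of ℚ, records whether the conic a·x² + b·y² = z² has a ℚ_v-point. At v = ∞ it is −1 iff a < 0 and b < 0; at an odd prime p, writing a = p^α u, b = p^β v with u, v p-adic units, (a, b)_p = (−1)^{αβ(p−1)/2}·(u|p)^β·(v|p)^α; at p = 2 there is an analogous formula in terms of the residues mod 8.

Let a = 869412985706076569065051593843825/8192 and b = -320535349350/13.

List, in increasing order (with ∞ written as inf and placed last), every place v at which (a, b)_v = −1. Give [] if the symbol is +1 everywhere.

[17, 37, 43, 47]

(a, b) ≡ (427794, -99154302) mod (ℚ^×)²; places V = {2, 3, 5, 13, 17, 37, 41, 43, 47, ∞}.
(a,b)_17: α=4, u≡12; β=1, v≡8 (mod 17); (12|17)=-1, (8|17)=+1; sign (−1)^0·-1^1·+1^4 = -1.
(a,b)_13: α=2, u≡9; β=-1, v≡5 (mod 13); (9|13)=+1, (5|13)=-1; sign (−1)^0·+1^-1·-1^2 = +1.
(a,b)_3: α=7, u≡2; β=1, v≡1 (mod 3); (2|3)=-1, (1|3)=+1; sign (−1)^1·-1^1·+1^7 = +1.
(a,b)_47: α=3, u≡20; β=1, v≡41 (mod 47); (20|47)=-1, (41|47)=-1; sign (−1)^1·-1^1·-1^3 = -1.
(a,b)_43: α=2, u≡32; β=1, v≡10 (mod 43); (32|43)=-1, (10|43)=+1; sign (−1)^0·-1^1·+1^2 = -1.
(a,b)_5: α=2, u≡4; β=2, v≡2 (mod 5); (4|5)=+1, (2|5)=-1; sign (−1)^0·+1^2·-1^2 = +1.
(a,b)_41: α=5, u≡23; β=2, v≡39 (mod 41); (23|41)=+1, (39|41)=+1; sign (−1)^0·+1^2·+1^5 = +1.
(a,b)_37: α=3, u≡32; β=1, v≡28 (mod 37); (32|37)=-1, (28|37)=+1; sign (−1)^0·-1^1·+1^3 = -1.
(a,b)_∞: sgn(427794)=+, sgn(-99154302)=−, so +1.
(a,b)_2: α=-13, β=1; u≡1, v≡1 (mod 8); ε(u)ε(v)=0·0, αω(v)=-13·0, βω(u)=1·0; sum ≡ 0  ⇒  +1.
Ram(427794, -99154302) = {17, 37, 43, 47}; no ℚ_17-point on the conic.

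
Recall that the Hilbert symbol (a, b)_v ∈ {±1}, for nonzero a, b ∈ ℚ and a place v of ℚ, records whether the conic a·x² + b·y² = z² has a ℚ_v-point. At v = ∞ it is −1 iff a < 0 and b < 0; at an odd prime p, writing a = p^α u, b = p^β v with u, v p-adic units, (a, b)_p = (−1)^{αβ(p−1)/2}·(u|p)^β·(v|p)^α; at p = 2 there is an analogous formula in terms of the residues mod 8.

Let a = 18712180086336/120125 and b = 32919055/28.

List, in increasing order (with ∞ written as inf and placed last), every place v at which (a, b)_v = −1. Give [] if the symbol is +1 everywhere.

[5, 7, 11, 13]

Mod squares: a ≡ 2537645, b ≡ 239785. Check v ∈ {∞, 2, 3, 5, 7, 11, 13, 17, 23, 29, 31, 37, 43}.
v=17: a=17^0·(≡16), b=17^1·(≡12) mod 17; (16|17)=+1, (12|17)=-1; (−1)^{0·1·8}·(+1)^1·(-1)^0 = +1.
v=31: a=31^-2·(≡14), b=31^3·(≡14) mod 31; (14|31)=+1, (14|31)=+1; (−1)^{-2·3·15}·(+1)^3·(+1)^-2 = +1.
v=37: a=37^1·(≡22), b=37^0·(≡28) mod 37; (22|37)=-1, (28|37)=+1; (−1)^{1·0·18}·(-1)^0·(+1)^1 = +1.
v=2: v_2(a)=6, v_2(b)=-2; units ≡ 5, 1 (mod 8); ε·ε+αω+βω = 0·0+6·0+-2·1 ≡ 0  ⇒  (a,b)_2 = +1.
v=13: a=13^0·(≡7), b=13^1·(≡2) mod 13; (7|13)=-1, (2|13)=-1; (−1)^{0·1·6}·(-1)^1·(-1)^0 = -1.
v=7: a=7^0·(≡6), b=7^-1·(≡2) mod 7; (6|7)=-1, (2|7)=+1; (−1)^{0·-1·3}·(-1)^-1·(+1)^0 = -1.
v=11: a=11^3·(≡4), b=11^0·(≡8) mod 11; (4|11)=+1, (8|11)=-1; (−1)^{3·0·5}·(+1)^0·(-1)^3 = -1.
v=3: a=3^2·(≡2), b=3^0·(≡1) mod 3; (2|3)=-1, (1|3)=+1; (−1)^{2·0·1}·(-1)^0·(+1)^2 = +1.
v=∞: 2537645 > 0 and 239785 > 0  ⇒  (a,b)_∞ = +1.
v=29: a=29^1·(≡10), b=29^0·(≡5) mod 29; (10|29)=-1, (5|29)=+1; (−1)^{1·0·14}·(-1)^0·(+1)^1 = +1.
v=5: a=5^-3·(≡1), b=5^1·(≡2) mod 5; (1|5)=+1, (2|5)=-1; (−1)^{-3·1·2}·(+1)^1·(-1)^-3 = -1.
v=43: a=43^1·(≡34), b=43^0·(≡16) mod 43; (34|43)=-1, (16|43)=+1; (−1)^{1·0·21}·(-1)^0·(+1)^1 = +1.
v=23: a=23^2·(≡18), b=23^0·(≡15) mod 23; (18|23)=+1, (15|23)=-1; (−1)^{2·0·11}·(+1)^0·(-1)^2 = +1.
Ram(2537645, 239785) = {5, 7, 11, 13}; no ℚ_5-point on the conic.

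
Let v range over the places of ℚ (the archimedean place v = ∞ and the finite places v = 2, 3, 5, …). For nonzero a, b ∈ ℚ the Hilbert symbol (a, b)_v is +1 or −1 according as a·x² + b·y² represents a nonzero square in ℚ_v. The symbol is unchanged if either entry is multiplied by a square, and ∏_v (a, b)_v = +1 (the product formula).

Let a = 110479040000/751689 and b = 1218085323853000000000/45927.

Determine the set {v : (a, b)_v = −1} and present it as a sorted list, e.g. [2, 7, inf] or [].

Mod squares: a ≡ 690494, b ≡ 93310. Check v ∈ {∞, 2, 3, 5, 7, 17, 19, 31, 37, 43}.
v=∞: 690494 > 0 and 93310 > 0  ⇒  (a,b)_∞ = +1.
v=5: a=5^4·(≡1), b=5^9·(≡3) mod 5; (1|5)=+1, (3|5)=-1; (−1)^{4·9·2}·(+1)^9·(-1)^4 = +1.
v=37: a=37^1·(≡18), b=37^2·(≡12) mod 37; (18|37)=-1, (12|37)=+1; (−1)^{1·2·18}·(-1)^2·(+1)^1 = +1.
v=31: a=31^1·(≡20), b=31^1·(≡6) mod 31; (20|31)=+1, (6|31)=-1; (−1)^{1·1·15}·(+1)^1·(-1)^1 = +1.
v=43: a=43^1·(≡12), b=43^3·(≡37) mod 43; (12|43)=-1, (37|43)=-1; (−1)^{1·3·21}·(-1)^3·(-1)^1 = -1.
v=3: a=3^-2·(≡2), b=3^-8·(≡1) mod 3; (2|3)=-1, (1|3)=+1; (−1)^{-2·-8·1}·(-1)^-8·(+1)^-2 = +1.
v=2: v_2(a)=9, v_2(b)=9; units ≡ 7, 7 (mod 8); ε·ε+αω+βω = 1·1+9·0+9·0 ≡ 1  ⇒  (a,b)_2 = -1.
v=7: a=7^1·(≡5), b=7^-1·(≡4) mod 7; (5|7)=-1, (4|7)=+1; (−1)^{1·-1·3}·(-1)^-1·(+1)^1 = +1.
v=17: a=17^-4·(≡11), b=17^0·(≡5) mod 17; (11|17)=-1, (5|17)=-1; (−1)^{-4·0·8}·(-1)^0·(-1)^-4 = +1.
v=19: a=19^0·(≡10), b=19^2·(≡5) mod 19; (10|19)=-1, (5|19)=+1; (−1)^{0·2·9}·(-1)^2·(+1)^0 = +1.
|Ram(690494, 93310)| = 2, even; anisotropic at {2, 43}.

[2, 43]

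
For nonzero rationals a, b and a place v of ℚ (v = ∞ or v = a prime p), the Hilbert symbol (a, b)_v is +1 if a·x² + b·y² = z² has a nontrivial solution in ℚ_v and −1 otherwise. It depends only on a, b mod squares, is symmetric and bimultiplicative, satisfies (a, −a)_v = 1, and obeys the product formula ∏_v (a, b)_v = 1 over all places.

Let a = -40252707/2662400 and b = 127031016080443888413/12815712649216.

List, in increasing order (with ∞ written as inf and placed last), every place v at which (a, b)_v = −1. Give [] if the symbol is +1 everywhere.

Mod squares: a ≡ -78, b ≡ 77. Check v ∈ {∞, 2, 3, 5, 7, 11, 13, 19, 23, 37}.
v=19: a=19^0·(≡11), b=19^-2·(≡6) mod 19; (11|19)=+1, (6|19)=+1; (−1)^{0·-2·9}·(+1)^-2·(+1)^0 = +1.
v=∞: -78 < 0 and 77 > 0  ⇒  (a,b)_∞ = +1.
v=23: a=23^0·(≡14), b=23^-2·(≡2) mod 23; (14|23)=-1, (2|23)=+1; (−1)^{0·-2·11}·(-1)^-2·(+1)^0 = +1.
v=3: a=3^5·(≡1), b=3^16·(≡2) mod 3; (1|3)=+1, (2|3)=-1; (−1)^{5·16·1}·(+1)^16·(-1)^5 = -1.
v=11: a=11^2·(≡7), b=11^3·(≡8) mod 11; (7|11)=-1, (8|11)=-1; (−1)^{2·3·5}·(-1)^3·(-1)^2 = -1.
v=2: v_2(a)=-13, v_2(b)=-26; units ≡ 1, 5 (mod 8); ε·ε+αω+βω = 0·0+-13·1+-26·0 ≡ 1  ⇒  (a,b)_2 = -1.
v=5: a=5^-2·(≡3), b=5^0·(≡3) mod 5; (3|5)=-1, (3|5)=-1; (−1)^{-2·0·2}·(-1)^0·(-1)^-2 = +1.
v=13: a=13^-1·(≡7), b=13^2·(≡9) mod 13; (7|13)=-1, (9|13)=+1; (−1)^{-1·2·6}·(-1)^2·(+1)^-1 = +1.
v=37: a=37^2·(≡11), b=37^4·(≡4) mod 37; (11|37)=+1, (4|37)=+1; (−1)^{2·4·18}·(+1)^4·(+1)^2 = +1.
v=7: a=7^0·(≡5), b=7^1·(≡1) mod 7; (5|7)=-1, (1|7)=+1; (−1)^{0·1·3}·(-1)^1·(+1)^0 = -1.
Ram(-78, 77) = {2, 3, 7, 11}; no ℚ_2-point on the conic.

[2, 3, 7, 11]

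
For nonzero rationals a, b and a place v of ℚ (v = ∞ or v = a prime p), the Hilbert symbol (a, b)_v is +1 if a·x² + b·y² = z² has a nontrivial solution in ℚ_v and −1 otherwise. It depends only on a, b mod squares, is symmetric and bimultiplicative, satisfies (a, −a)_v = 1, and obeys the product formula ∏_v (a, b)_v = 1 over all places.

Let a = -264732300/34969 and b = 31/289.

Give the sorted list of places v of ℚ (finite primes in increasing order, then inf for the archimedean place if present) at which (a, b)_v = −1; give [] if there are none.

Mod squares: a ≡ -667, b ≡ 31. Check v ∈ {∞, 2, 3, 5, 7, 11, 17, 23, 29, 31}.
v=17: a=17^-2·(≡15), b=17^-2·(≡14) mod 17; (15|17)=+1, (14|17)=-1; (−1)^{-2·-2·8}·(+1)^-2·(-1)^-2 = +1.
v=31: a=31^0·(≡12), b=31^1·(≡28) mod 31; (12|31)=-1, (28|31)=+1; (−1)^{0·1·15}·(-1)^1·(+1)^0 = -1.
v=5: a=5^2·(≡2), b=5^0·(≡4) mod 5; (2|5)=-1, (4|5)=+1; (−1)^{2·0·2}·(-1)^0·(+1)^2 = +1.
v=23: a=23^1·(≡15), b=23^0·(≡13) mod 23; (15|23)=-1, (13|23)=+1; (−1)^{1·0·11}·(-1)^0·(+1)^1 = +1.
v=∞: -667 < 0 and 31 > 0  ⇒  (a,b)_∞ = +1.
v=11: a=11^-2·(≡1), b=11^0·(≡3) mod 11; (1|11)=+1, (3|11)=+1; (−1)^{-2·0·5}·(+1)^0·(+1)^-2 = +1.
v=2: v_2(a)=2, v_2(b)=0; units ≡ 5, 7 (mod 8); ε·ε+αω+βω = 0·1+2·0+0·1 ≡ 0  ⇒  (a,b)_2 = +1.
v=3: a=3^4·(≡2), b=3^0·(≡1) mod 3; (2|3)=-1, (1|3)=+1; (−1)^{4·0·1}·(-1)^0·(+1)^4 = +1.
v=7: a=7^2·(≡3), b=7^0·(≡5) mod 7; (3|7)=-1, (5|7)=-1; (−1)^{2·0·3}·(-1)^0·(-1)^2 = +1.
v=29: a=29^1·(≡16), b=29^0·(≡27) mod 29; (16|29)=+1, (27|29)=-1; (−1)^{1·0·14}·(+1)^0·(-1)^1 = -1.
Ram(-667, 31) = {29, 31}; no ℚ_29-point on the conic.

[29, 31]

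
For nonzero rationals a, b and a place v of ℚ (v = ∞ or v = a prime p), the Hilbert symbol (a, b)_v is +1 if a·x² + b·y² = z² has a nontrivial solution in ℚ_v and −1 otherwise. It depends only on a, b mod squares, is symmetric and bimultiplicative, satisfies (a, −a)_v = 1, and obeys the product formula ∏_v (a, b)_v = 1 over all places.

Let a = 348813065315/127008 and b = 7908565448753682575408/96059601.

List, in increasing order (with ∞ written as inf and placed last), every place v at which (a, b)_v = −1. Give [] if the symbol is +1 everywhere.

(a, b) ≡ (24425830, 7163) mod (ℚ^×)²; places V = {2, 3, 5, 7, 11, 13, 19, 29, 31, ∞}.
(a,b)_3: α=-4, u≡1; β=-8, v≡2 (mod 3); (1|3)=+1, (2|3)=-1; sign (−1)^0·+1^-8·-1^-4 = +1.
(a,b)_29: α=1, u≡28; β=3, v≡27 (mod 29); (28|29)=+1, (27|29)=-1; sign (−1)^0·+1^3·-1^1 = -1.
(a,b)_11: α=1, u≡5; β=-4, v≡8 (mod 11); (5|11)=+1, (8|11)=-1; sign (−1)^0·+1^-4·-1^1 = -1.
(a,b)_19: α=1, u≡5; β=3, v≡5 (mod 19); (5|19)=+1, (5|19)=+1; sign (−1)^1·+1^3·+1^1 = -1.
(a,b)_2: α=-5, β=4; u≡3, v≡3 (mod 8); ε(u)ε(v)=1·1, αω(v)=-5·1, βω(u)=4·1; sum ≡ 0  ⇒  +1.
(a,b)_13: α=5, u≡8; β=7, v≡7 (mod 13); (8|13)=-1, (7|13)=-1; sign (−1)^0·-1^7·-1^5 = +1.
(a,b)_∞: sgn(24425830)=+, sgn(7163)=+, so +1.
(a,b)_5: α=1, u≡1; β=0, v≡3 (mod 5); (1|5)=+1, (3|5)=-1; sign (−1)^0·+1^0·-1^1 = -1.
(a,b)_7: α=-2, u≡4; β=2, v≡4 (mod 7); (4|7)=+1, (4|7)=+1; sign (−1)^0·+1^2·+1^-2 = +1.
(a,b)_31: α=1, u≡15; β=2, v≡4 (mod 31); (15|31)=-1, (4|31)=+1; sign (−1)^0·-1^2·+1^1 = +1.
(24425830, 7163 / ℚ) ramifies at {5, 11, 19, 29}: a division algebra.

[5, 11, 19, 29]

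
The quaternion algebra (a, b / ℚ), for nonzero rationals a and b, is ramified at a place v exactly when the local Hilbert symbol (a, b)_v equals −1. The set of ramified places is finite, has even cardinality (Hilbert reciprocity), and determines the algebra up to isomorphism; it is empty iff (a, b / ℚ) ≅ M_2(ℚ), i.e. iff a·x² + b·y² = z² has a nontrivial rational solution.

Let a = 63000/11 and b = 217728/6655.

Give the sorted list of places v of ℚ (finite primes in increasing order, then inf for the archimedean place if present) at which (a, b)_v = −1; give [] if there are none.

[2, 3, 5, 11]

(a, b) ≡ (770, 2310) mod (ℚ^×)²; places V = {2, 3, 5, 7, 11, ∞}.
(a,b)_7: α=1, u≡3; β=1, v≡2 (mod 7); (3|7)=-1, (2|7)=+1; sign (−1)^1·-1^1·+1^1 = +1.
(a,b)_∞: sgn(770)=+, sgn(2310)=+, so +1.
(a,b)_11: α=-1, u≡3; β=-3, v≡1 (mod 11); (3|11)=+1, (1|11)=+1; sign (−1)^1·+1^-3·+1^-1 = -1.
(a,b)_2: α=3, β=7; u≡1, v≡3 (mod 8); ε(u)ε(v)=0·1, αω(v)=3·1, βω(u)=7·0; sum ≡ 1  ⇒  -1.
(a,b)_3: α=2, u≡2; β=5, v≡2 (mod 3); (2|3)=-1, (2|3)=-1; sign (−1)^0·-1^5·-1^2 = -1.
(a,b)_5: α=3, u≡4; β=-1, v≡3 (mod 5); (4|5)=+1, (3|5)=-1; sign (−1)^0·+1^-1·-1^3 = -1.
Ram(770, 2310) = {2, 3, 5, 11}; no ℚ_2-point on the conic.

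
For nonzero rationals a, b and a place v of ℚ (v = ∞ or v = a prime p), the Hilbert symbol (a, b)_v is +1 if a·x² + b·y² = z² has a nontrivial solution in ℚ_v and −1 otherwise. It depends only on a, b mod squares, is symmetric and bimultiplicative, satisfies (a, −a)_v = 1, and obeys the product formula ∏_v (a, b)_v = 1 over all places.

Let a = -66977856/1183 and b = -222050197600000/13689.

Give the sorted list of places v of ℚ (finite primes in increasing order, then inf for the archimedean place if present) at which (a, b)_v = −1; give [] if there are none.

[5, 7, 31, inf]

Mod squares: a ≡ -7, b ≡ -11935. Check v ∈ {∞, 2, 3, 5, 7, 11, 13, 31}.
v=31: a=31^2·(≡17), b=31^3·(≡4) mod 31; (17|31)=-1, (4|31)=+1; (−1)^{2·3·15}·(-1)^3·(+1)^2 = -1.
v=7: a=7^-1·(≡6), b=7^1·(≡3) mod 7; (6|7)=-1, (3|7)=-1; (−1)^{-1·1·3}·(-1)^1·(-1)^-1 = -1.
v=13: a=13^-2·(≡6), b=13^-2·(≡12) mod 13; (6|13)=-1, (12|13)=+1; (−1)^{-2·-2·6}·(-1)^-2·(+1)^-2 = +1.
v=3: a=3^2·(≡2), b=3^-4·(≡2) mod 3; (2|3)=-1, (2|3)=-1; (−1)^{2·-4·1}·(-1)^-4·(-1)^2 = +1.
v=11: a=11^2·(≡1), b=11^3·(≡5) mod 11; (1|11)=+1, (5|11)=+1; (−1)^{2·3·5}·(+1)^3·(+1)^2 = +1.
v=5: a=5^0·(≡3), b=5^5·(≡2) mod 5; (3|5)=-1, (2|5)=-1; (−1)^{0·5·2}·(-1)^5·(-1)^0 = -1.
v=∞: -7 < 0 and -11935 < 0  ⇒  (a,b)_∞ = -1.
v=2: v_2(a)=6, v_2(b)=8; units ≡ 1, 1 (mod 8); ε·ε+αω+βω = 0·0+6·0+8·0 ≡ 0  ⇒  (a,b)_2 = +1.
(-7, -11935 / ℚ) ramifies at {5, 7, 31, ∞}: a division algebra.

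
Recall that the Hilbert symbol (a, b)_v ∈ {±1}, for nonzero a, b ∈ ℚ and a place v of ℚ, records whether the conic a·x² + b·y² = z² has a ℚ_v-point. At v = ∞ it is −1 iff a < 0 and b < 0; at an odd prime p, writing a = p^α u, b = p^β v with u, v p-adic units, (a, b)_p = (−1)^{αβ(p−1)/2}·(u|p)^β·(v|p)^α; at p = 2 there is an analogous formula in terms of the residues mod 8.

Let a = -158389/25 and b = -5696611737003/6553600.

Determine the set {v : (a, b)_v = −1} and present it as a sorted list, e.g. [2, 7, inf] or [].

[17, inf]

(a, b) ≡ (-1309, -187) mod (ℚ^×)²; places V = {2, 3, 5, 7, 11, 17, 41, 43, ∞}.
(a,b)_∞: sgn(-1309)=−, sgn(-187)=−, so -1.
(a,b)_3: α=0, u≡2; β=4, v≡2 (mod 3); (2|3)=-1, (2|3)=-1; sign (−1)^0·-1^4·-1^0 = +1.
(a,b)_43: α=0, u≡25; β=2, v≡37 (mod 43); (25|43)=+1, (37|43)=-1; sign (−1)^0·+1^2·-1^0 = +1.
(a,b)_11: α=3, u≡8; β=3, v≡9 (mod 11); (8|11)=-1, (9|11)=+1; sign (−1)^1·-1^3·+1^3 = +1.
(a,b)_17: α=1, u≡2; β=1, v≡5 (mod 17); (2|17)=+1, (5|17)=-1; sign (−1)^0·+1^1·-1^1 = -1.
(a,b)_7: α=1, u≡1; β=0, v≡4 (mod 7); (1|7)=+1, (4|7)=+1; sign (−1)^0·+1^0·+1^1 = +1.
(a,b)_5: α=-2, u≡1; β=-2, v≡3 (mod 5); (1|5)=+1, (3|5)=-1; sign (−1)^0·+1^-2·-1^-2 = +1.
(a,b)_41: α=0, u≡26; β=2, v≡5 (mod 41); (26|41)=-1, (5|41)=+1; sign (−1)^0·-1^2·+1^0 = +1.
(a,b)_2: α=0, β=-18; u≡3, v≡5 (mod 8); ε(u)ε(v)=1·0, αω(v)=0·1, βω(u)=-18·1; sum ≡ 0  ⇒  +1.
Ram(-1309, -187) = {17, ∞}; no ℚ_17-point on the conic.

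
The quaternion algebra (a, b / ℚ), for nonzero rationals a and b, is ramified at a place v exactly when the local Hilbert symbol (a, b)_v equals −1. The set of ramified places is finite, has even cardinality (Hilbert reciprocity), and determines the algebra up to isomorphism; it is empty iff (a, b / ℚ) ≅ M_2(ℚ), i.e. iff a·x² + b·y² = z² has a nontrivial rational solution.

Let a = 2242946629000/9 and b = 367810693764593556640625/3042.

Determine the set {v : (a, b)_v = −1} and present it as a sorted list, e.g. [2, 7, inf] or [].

[7, 11]

Mod squares: a ≡ 13090, b ≡ 13090. Check v ∈ {∞, 2, 3, 5, 7, 11, 13, 17}.
v=7: a=7^3·(≡4), b=7^7·(≡1) mod 7; (4|7)=+1, (1|7)=+1; (−1)^{3·7·3}·(+1)^7·(+1)^3 = -1.
v=∞: 13090 > 0 and 13090 > 0  ⇒  (a,b)_∞ = +1.
v=5: a=5^3·(≡3), b=5^9·(≡3) mod 5; (3|5)=-1, (3|5)=-1; (−1)^{3·9·2}·(-1)^9·(-1)^3 = +1.
v=17: a=17^3·(≡12), b=17^5·(≡5) mod 17; (12|17)=-1, (5|17)=-1; (−1)^{3·5·8}·(-1)^5·(-1)^3 = +1.
v=3: a=3^-2·(≡1), b=3^-2·(≡1) mod 3; (1|3)=+1, (1|3)=+1; (−1)^{-2·-2·1}·(+1)^-2·(+1)^-2 = +1.
v=13: a=13^0·(≡10), b=13^-2·(≡4) mod 13; (10|13)=+1, (4|13)=+1; (−1)^{0·-2·6}·(+1)^-2·(+1)^0 = +1.
v=11: a=11^3·(≡7), b=11^5·(≡2) mod 11; (7|11)=-1, (2|11)=-1; (−1)^{3·5·5}·(-1)^5·(-1)^3 = -1.
v=2: v_2(a)=3, v_2(b)=-1; units ≡ 1, 1 (mod 8); ε·ε+αω+βω = 0·0+3·0+-1·0 ≡ 0  ⇒  (a,b)_2 = +1.
|Ram(13090, 13090)| = 2, even; anisotropic at {7, 11}.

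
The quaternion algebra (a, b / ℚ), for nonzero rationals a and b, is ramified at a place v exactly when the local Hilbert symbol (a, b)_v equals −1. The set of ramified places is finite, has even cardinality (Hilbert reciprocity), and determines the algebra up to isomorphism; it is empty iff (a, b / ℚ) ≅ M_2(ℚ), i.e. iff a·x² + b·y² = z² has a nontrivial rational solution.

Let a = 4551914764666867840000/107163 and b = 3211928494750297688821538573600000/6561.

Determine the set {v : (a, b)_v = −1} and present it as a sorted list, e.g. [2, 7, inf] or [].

[3, 5]

(a, b) ≡ (3567, 1504085) mod (ℚ^×)²; places V = {2, 3, 5, 7, 11, 17, 19, 23, 29, 41, ∞}.
(a,b)_23: α=0, u≡13; β=3, v≡4 (mod 23); (13|23)=+1, (4|23)=+1; sign (−1)^0·+1^3·+1^0 = +1.
(a,b)_17: α=2, u≡11; β=2, v≡11 (mod 17); (11|17)=-1, (11|17)=-1; sign (−1)^0·-1^2·-1^2 = +1.
(a,b)_19: α=0, u≡8; β=2, v≡5 (mod 19); (8|19)=-1, (5|19)=+1; sign (−1)^0·-1^2·+1^0 = +1.
(a,b)_5: α=4, u≡3; β=5, v≡2 (mod 5); (3|5)=-1, (2|5)=-1; sign (−1)^0·-1^5·-1^4 = -1.
(a,b)_3: α=-7, u≡1; β=-8, v≡2 (mod 3); (1|3)=+1, (2|3)=-1; sign (−1)^0·+1^-8·-1^-7 = -1.
(a,b)_2: α=10, β=8; u≡7, v≡5 (mod 8); ε(u)ε(v)=1·0, αω(v)=10·1, βω(u)=8·0; sum ≡ 0  ⇒  +1.
(a,b)_29: α=3, u≡6; β=5, v≡1 (mod 29); (6|29)=+1, (1|29)=+1; sign (−1)^0·+1^5·+1^3 = +1.
(a,b)_41: α=3, u≡16; β=5, v≡20 (mod 41); (16|41)=+1, (20|41)=+1; sign (−1)^0·+1^5·+1^3 = +1.
(a,b)_11: α=4, u≡5; β=3, v≡3 (mod 11); (5|11)=+1, (3|11)=+1; sign (−1)^0·+1^3·+1^4 = +1.
(a,b)_∞: sgn(3567)=+, sgn(1504085)=+, so +1.
(a,b)_7: α=-2, u≡1; β=0, v≡1 (mod 7); (1|7)=+1, (1|7)=+1; sign (−1)^0·+1^0·+1^-2 = +1.
(3567, 1504085 / ℚ) ramifies at {3, 5}: a division algebra.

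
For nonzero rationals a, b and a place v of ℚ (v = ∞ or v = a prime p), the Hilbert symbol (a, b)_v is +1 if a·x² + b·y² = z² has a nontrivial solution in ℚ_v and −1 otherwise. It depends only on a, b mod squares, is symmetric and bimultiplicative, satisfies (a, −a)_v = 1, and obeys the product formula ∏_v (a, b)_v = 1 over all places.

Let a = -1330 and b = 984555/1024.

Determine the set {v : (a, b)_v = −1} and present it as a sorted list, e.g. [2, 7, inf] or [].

[7, 19]

(a, b) ≡ (-1330, 12155) mod (ℚ^×)²; places V = {2, 3, 5, 7, 11, 13, 17, 19, ∞}.
(a,b)_11: α=0, u≡1; β=1, v≡9 (mod 11); (1|11)=+1, (9|11)=+1; sign (−1)^0·+1^1·+1^0 = +1.
(a,b)_3: α=0, u≡2; β=4, v≡2 (mod 3); (2|3)=-1, (2|3)=-1; sign (−1)^0·-1^4·-1^0 = +1.
(a,b)_∞: sgn(-1330)=−, sgn(12155)=+, so +1.
(a,b)_17: α=0, u≡13; β=1, v≡16 (mod 17); (13|17)=+1, (16|17)=+1; sign (−1)^0·+1^1·+1^0 = +1.
(a,b)_7: α=1, u≡6; β=0, v≡6 (mod 7); (6|7)=-1, (6|7)=-1; sign (−1)^0·-1^0·-1^1 = -1.
(a,b)_2: α=1, β=-10; u≡7, v≡3 (mod 8); ε(u)ε(v)=1·1, αω(v)=1·1, βω(u)=-10·0; sum ≡ 0  ⇒  +1.
(a,b)_13: α=0, u≡9; β=1, v≡1 (mod 13); (9|13)=+1, (1|13)=+1; sign (−1)^0·+1^1·+1^0 = +1.
(a,b)_19: α=1, u≡6; β=0, v≡3 (mod 19); (6|19)=+1, (3|19)=-1; sign (−1)^0·+1^0·-1^1 = -1.
(a,b)_5: α=1, u≡4; β=1, v≡4 (mod 5); (4|5)=+1, (4|5)=+1; sign (−1)^0·+1^1·+1^1 = +1.
Ram(-1330, 12155) = {7, 19}; no ℚ_7-point on the conic.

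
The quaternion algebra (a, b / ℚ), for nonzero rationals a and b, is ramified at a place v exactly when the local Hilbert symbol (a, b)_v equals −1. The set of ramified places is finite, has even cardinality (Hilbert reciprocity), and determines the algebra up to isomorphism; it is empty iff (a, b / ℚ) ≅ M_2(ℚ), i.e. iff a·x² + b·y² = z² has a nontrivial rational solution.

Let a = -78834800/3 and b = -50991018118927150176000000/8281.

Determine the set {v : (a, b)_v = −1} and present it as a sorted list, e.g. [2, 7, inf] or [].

(a, b) ≡ (-591261, -51414) mod (ℚ^×)²; places V = {2, 3, 5, 7, 11, 13, 19, 23, 41, ∞}.
(a,b)_3: α=-1, u≡1; β=3, v≡1 (mod 3); (1|3)=+1, (1|3)=+1; sign (−1)^1·+1^3·+1^-1 = -1.
(a,b)_7: α=0, u≡4; β=-2, v≡4 (mod 7); (4|7)=+1, (4|7)=+1; sign (−1)^0·+1^-2·+1^0 = +1.
(a,b)_13: α=0, u≡7; β=-2, v≡1 (mod 13); (7|13)=-1, (1|13)=+1; sign (−1)^0·-1^-2·+1^0 = +1.
(a,b)_∞: sgn(-591261)=−, sgn(-51414)=−, so -1.
(a,b)_19: α=1, u≡13; β=1, v≡7 (mod 19); (13|19)=-1, (7|19)=+1; sign (−1)^1·-1^1·+1^1 = +1.
(a,b)_23: α=1, u≡7; β=4, v≡17 (mod 23); (7|23)=-1, (17|23)=-1; sign (−1)^0·-1^4·-1^1 = -1.
(a,b)_11: α=1, u≡10; β=5, v≡1 (mod 11); (10|11)=-1, (1|11)=+1; sign (−1)^1·-1^5·+1^1 = +1.
(a,b)_2: α=4, β=11; u≡3, v≡5 (mod 8); ε(u)ε(v)=1·0, αω(v)=4·1, βω(u)=11·1; sum ≡ 1  ⇒  -1.
(a,b)_41: α=1, u≡6; β=3, v≡13 (mod 41); (6|41)=-1, (13|41)=-1; sign (−1)^0·-1^3·-1^1 = +1.
(a,b)_5: α=2, u≡1; β=6, v≡1 (mod 5); (1|5)=+1, (1|5)=+1; sign (−1)^0·+1^6·+1^2 = +1.
(-591261, -51414 / ℚ) ramifies at {2, 3, 23, ∞}: a division algebra.

[2, 3, 23, inf]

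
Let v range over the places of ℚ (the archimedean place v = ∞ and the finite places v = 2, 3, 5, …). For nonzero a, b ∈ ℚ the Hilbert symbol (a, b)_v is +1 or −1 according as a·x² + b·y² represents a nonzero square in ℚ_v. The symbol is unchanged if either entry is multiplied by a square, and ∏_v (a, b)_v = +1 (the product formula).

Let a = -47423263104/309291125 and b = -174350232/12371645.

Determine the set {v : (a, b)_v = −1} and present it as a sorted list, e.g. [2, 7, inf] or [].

(a, b) ≡ (-3230, -190) mod (ℚ^×)²; places V = {2, 3, 5, 7, 11, 13, 17, 19, ∞}.
(a,b)_17: α=3, u≡6; β=2, v≡3 (mod 17); (6|17)=-1, (3|17)=-1; sign (−1)^0·-1^2·-1^3 = -1.
(a,b)_13: α=-2, u≡11; β=-2, v≡11 (mod 13); (11|13)=-1, (11|13)=-1; sign (−1)^0·-1^-2·-1^-2 = +1.
(a,b)_2: α=7, β=3; u≡1, v≡1 (mod 8); ε(u)ε(v)=0·0, αω(v)=7·0, βω(u)=3·0; sum ≡ 0  ⇒  +1.
(a,b)_11: α=-4, u≡5; β=-4, v≡6 (mod 11); (5|11)=+1, (6|11)=-1; sign (−1)^0·+1^-4·-1^-4 = +1.
(a,b)_19: α=1, u≡16; β=1, v≡16 (mod 19); (16|19)=+1, (16|19)=+1; sign (−1)^1·+1^1·+1^1 = -1.
(a,b)_5: α=-3, u≡4; β=-1, v≡2 (mod 5); (4|5)=+1, (2|5)=-1; sign (−1)^0·+1^-1·-1^-3 = -1.
(a,b)_3: α=4, u≡1; β=4, v≡2 (mod 3); (1|3)=+1, (2|3)=-1; sign (−1)^0·+1^4·-1^4 = +1.
(a,b)_7: α=2, u≡4; β=2, v≡5 (mod 7); (4|7)=+1, (5|7)=-1; sign (−1)^0·+1^2·-1^2 = +1.
(a,b)_∞: sgn(-3230)=−, sgn(-190)=−, so -1.
(-3230, -190 / ℚ) ramifies at {5, 17, 19, ∞}: a division algebra.

[5, 17, 19, inf]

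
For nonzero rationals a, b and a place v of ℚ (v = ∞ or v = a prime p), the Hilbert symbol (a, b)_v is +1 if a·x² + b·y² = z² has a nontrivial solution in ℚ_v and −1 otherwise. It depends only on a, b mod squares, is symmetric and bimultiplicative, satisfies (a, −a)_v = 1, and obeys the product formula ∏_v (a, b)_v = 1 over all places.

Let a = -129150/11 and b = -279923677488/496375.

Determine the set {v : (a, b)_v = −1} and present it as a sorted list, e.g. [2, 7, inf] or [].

(a, b) ≡ (-6314, -908765) mod (ℚ^×)²; places V = {2, 3, 5, 7, 11, 13, 19, 31, 41, ∞}.
(a,b)_41: α=1, u≡23; β=1, v≡1 (mod 41); (23|41)=+1, (1|41)=+1; sign (−1)^0·+1^1·+1^1 = +1.
(a,b)_19: α=0, u≡8; β=-2, v≡11 (mod 19); (8|19)=-1, (11|19)=+1; sign (−1)^0·-1^-2·+1^0 = +1.
(a,b)_3: α=2, u≡1; β=2, v≡1 (mod 3); (1|3)=+1, (1|3)=+1; sign (−1)^0·+1^2·+1^2 = +1.
(a,b)_13: α=0, u≡4; β=1, v≡4 (mod 13); (4|13)=+1, (4|13)=+1; sign (−1)^0·+1^1·+1^0 = +1.
(a,b)_∞: sgn(-6314)=−, sgn(-908765)=−, so -1.
(a,b)_31: α=0, u≡25; β=1, v≡26 (mod 31); (25|31)=+1, (26|31)=-1; sign (−1)^0·+1^1·-1^0 = +1.
(a,b)_11: α=-1, u≡1; β=-1, v≡6 (mod 11); (1|11)=+1, (6|11)=-1; sign (−1)^1·+1^-1·-1^-1 = +1.
(a,b)_2: α=1, β=4; u≡3, v≡3 (mod 8); ε(u)ε(v)=1·1, αω(v)=1·1, βω(u)=4·1; sum ≡ 0  ⇒  +1.
(a,b)_7: α=1, u≡4; β=6, v≡6 (mod 7); (4|7)=+1, (6|7)=-1; sign (−1)^0·+1^6·-1^1 = -1.
(a,b)_5: α=2, u≡4; β=-3, v≡2 (mod 5); (4|5)=+1, (2|5)=-1; sign (−1)^0·+1^-3·-1^2 = +1.
(-6314, -908765 / ℚ) ramifies at {7, ∞}: a division algebra.

[7, inf]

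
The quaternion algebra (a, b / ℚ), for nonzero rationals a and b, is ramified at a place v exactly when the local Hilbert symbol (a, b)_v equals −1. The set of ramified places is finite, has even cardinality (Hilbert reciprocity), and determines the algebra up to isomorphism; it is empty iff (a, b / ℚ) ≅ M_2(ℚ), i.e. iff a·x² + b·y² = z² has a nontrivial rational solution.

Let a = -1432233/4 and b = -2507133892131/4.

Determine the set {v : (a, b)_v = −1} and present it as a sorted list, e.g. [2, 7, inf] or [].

Mod squares: a ≡ -159137, b ≡ -11. Check v ∈ {∞, 2, 3, 11, 17, 23, 37}.
v=11: a=11^1·(≡1), b=11^3·(≡2) mod 11; (1|11)=+1, (2|11)=-1; (−1)^{1·3·5}·(+1)^3·(-1)^1 = +1.
v=17: a=17^1·(≡5), b=17^2·(≡10) mod 17; (5|17)=-1, (10|17)=-1; (−1)^{1·2·8}·(-1)^2·(-1)^1 = -1.
v=37: a=37^1·(≡26), b=37^2·(≡21) mod 37; (26|37)=+1, (21|37)=+1; (−1)^{1·2·18}·(+1)^2·(+1)^1 = +1.
v=2: v_2(a)=-2, v_2(b)=-2; units ≡ 7, 5 (mod 8); ε·ε+αω+βω = 1·0+-2·1+-2·0 ≡ 0  ⇒  (a,b)_2 = +1.
v=3: a=3^2·(≡1), b=3^2·(≡1) mod 3; (1|3)=+1, (1|3)=+1; (−1)^{2·2·1}·(+1)^2·(+1)^2 = +1.
v=23: a=23^1·(≡9), b=23^2·(≡18) mod 23; (9|23)=+1, (18|23)=+1; (−1)^{1·2·11}·(+1)^2·(+1)^1 = +1.
v=∞: -159137 < 0 and -11 < 0  ⇒  (a,b)_∞ = -1.
(-159137, -11 / ℚ) ramifies at {17, ∞}: a division algebra.

[17, inf]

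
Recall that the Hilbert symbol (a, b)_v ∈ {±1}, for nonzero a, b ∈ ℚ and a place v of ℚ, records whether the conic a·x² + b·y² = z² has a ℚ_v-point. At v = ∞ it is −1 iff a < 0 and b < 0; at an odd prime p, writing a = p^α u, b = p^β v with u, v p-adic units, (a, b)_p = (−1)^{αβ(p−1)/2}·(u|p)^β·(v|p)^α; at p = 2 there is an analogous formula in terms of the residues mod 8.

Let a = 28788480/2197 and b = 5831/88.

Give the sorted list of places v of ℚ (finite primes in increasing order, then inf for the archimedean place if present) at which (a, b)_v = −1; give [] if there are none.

(a, b) ≡ (3315, 2618) mod (ℚ^×)²; places V = {2, 3, 5, 7, 11, 13, 17, ∞}.
(a,b)_7: α=2, u≡4; β=3, v≡6 (mod 7); (4|7)=+1, (6|7)=-1; sign (−1)^0·+1^3·-1^2 = +1.
(a,b)_2: α=8, β=-3; u≡3, v≡5 (mod 8); ε(u)ε(v)=1·0, αω(v)=8·1, βω(u)=-3·1; sum ≡ 1  ⇒  -1.
(a,b)_5: α=1, u≡3; β=0, v≡2 (mod 5); (3|5)=-1, (2|5)=-1; sign (−1)^0·-1^0·-1^1 = -1.
(a,b)_11: α=0, u≡9; β=-1, v≡7 (mod 11); (9|11)=+1, (7|11)=-1; sign (−1)^0·+1^-1·-1^0 = +1.
(a,b)_3: α=3, u≡1; β=0, v≡2 (mod 3); (1|3)=+1, (2|3)=-1; sign (−1)^0·+1^0·-1^3 = -1.
(a,b)_13: α=-3, u≡6; β=0, v≡2 (mod 13); (6|13)=-1, (2|13)=-1; sign (−1)^0·-1^0·-1^-3 = -1.
(a,b)_∞: sgn(3315)=+, sgn(2618)=+, so +1.
(a,b)_17: α=1, u≡9; β=1, v≡1 (mod 17); (9|17)=+1, (1|17)=+1; sign (−1)^0·+1^1·+1^1 = +1.
|Ram(3315, 2618)| = 4, even; anisotropic at {2, 3, 5, 13}.

[2, 3, 5, 13]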